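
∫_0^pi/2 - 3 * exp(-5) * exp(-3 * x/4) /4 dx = -exp(-5) + exp(-5 - 3*pi/8)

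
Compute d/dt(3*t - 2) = 3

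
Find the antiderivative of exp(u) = exp(u) + C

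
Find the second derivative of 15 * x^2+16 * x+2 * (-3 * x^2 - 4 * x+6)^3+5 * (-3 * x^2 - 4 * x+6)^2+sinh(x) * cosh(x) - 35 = -1620*x^4 - 4320*x^3 + 972*x^2 + 5136*x + 2*sinh(2*x) - 314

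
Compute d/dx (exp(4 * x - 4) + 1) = 4*exp(4*x - 4)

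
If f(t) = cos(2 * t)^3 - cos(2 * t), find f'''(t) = 64*(27*sin(t)^4 - 27*sin(t)^2 + 5)*sin(t)*cos(t)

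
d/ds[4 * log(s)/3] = 4/(3*s)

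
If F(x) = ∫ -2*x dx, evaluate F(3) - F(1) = -8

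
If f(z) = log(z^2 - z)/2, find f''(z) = (-2*z^2 + 2*z - 1)/(2*z^4 - 4*z^3 + 2*z^2)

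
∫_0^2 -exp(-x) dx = -1 + exp(-2)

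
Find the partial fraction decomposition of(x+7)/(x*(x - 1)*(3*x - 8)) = 87/(40*(3*x - 8)) - 8/(5*(x - 1)) + 7/(8*x)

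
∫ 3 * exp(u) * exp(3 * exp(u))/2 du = exp(3*exp(u))/2 + C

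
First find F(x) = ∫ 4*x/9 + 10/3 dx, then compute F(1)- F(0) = 32/9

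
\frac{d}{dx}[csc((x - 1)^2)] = 4*(1 - x)*cos(x^2 - 2*x + 1)/(1 - cos(2*(x^2 - 2*x + 1)))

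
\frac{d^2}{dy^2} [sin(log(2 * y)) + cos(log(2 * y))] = -2*cos(log(y) + log(2))/y^2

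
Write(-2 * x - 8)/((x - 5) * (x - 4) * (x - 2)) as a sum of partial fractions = -2/(x - 2) + 8/(x - 4) - 6/(x - 5)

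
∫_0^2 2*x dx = 4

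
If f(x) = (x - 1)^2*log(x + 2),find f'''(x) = (2*x^2 + 14*x + 38)/(x^3 + 6*x^2 + 12*x + 8)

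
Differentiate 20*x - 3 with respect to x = 20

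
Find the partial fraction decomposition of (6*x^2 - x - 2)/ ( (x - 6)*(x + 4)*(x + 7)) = 23/(3*(x + 7)) - 49/(15*(x + 4)) + 8/(5*(x - 6))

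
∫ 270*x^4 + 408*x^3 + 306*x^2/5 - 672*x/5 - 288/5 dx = 54*x^5 + 102*x^4 + 102*x^3/5 - 336*x^2/5 - 288*x/5 + C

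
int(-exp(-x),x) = exp(-x) + C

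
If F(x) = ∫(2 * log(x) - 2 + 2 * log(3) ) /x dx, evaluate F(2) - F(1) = -2*log(6) - log(3)^2 + 2*log(3) + log(6)^2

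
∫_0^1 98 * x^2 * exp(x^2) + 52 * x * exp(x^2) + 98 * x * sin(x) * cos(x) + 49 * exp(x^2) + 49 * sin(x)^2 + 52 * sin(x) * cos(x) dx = -26 + 75*sin(1)^2 + 75*E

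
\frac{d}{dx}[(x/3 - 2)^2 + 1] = 2*x/9 - 4/3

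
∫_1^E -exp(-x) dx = -exp(-1) + exp(-E)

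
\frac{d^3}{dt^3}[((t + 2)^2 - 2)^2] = 24*t + 48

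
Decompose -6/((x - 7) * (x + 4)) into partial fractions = 6/(11*(x + 4)) - 6/(11*(x - 7))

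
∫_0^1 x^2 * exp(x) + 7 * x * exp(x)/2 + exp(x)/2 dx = 1 + 3*E/2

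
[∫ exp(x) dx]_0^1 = -1 + E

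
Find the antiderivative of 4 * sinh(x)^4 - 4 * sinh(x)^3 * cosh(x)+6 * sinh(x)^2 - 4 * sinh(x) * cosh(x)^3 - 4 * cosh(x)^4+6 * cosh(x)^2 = sinh(2*x) - cosh(2*x)^2/2 + C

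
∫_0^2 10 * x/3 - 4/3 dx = 4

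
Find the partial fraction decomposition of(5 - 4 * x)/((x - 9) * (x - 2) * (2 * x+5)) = 20/(69*(2*x + 5)) + 1/(21*(x - 2)) - 31/(161*(x - 9))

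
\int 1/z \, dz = log(2*z) + C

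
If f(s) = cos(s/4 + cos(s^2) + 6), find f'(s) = (2*s*sin(s^2) - 1/4)*sin(s/4 + cos(s^2) + 6)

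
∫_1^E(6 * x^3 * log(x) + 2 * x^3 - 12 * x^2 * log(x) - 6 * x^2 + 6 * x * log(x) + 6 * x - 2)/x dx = 2*(-1 + E)^3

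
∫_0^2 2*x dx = 4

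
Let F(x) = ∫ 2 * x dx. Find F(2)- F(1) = 3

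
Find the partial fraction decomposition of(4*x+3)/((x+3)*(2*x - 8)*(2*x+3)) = 2/(11*(2*x + 3)) - 3/(14*(x + 3)) + 19/(154*(x - 4))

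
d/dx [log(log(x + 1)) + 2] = 1/(x*log(x + 1) + log(x + 1))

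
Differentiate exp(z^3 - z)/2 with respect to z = 3*z^2*exp(z^3 - z)/2 - exp(z^3 - z)/2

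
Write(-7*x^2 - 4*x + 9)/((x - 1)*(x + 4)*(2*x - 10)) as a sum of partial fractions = -29/(30*(x + 4)) + 1/(20*(x - 1)) - 31/(12*(x - 5))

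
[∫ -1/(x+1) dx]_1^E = -log(1 + E) + log(2)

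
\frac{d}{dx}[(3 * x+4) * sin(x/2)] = 3*x*cos(x/2)/2 + 3*sin(x/2) + 2*cos(x/2)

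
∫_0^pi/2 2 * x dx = pi^2/4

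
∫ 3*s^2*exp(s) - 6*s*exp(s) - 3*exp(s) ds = 3*((s - 2)^2 - 1)*exp(s) + C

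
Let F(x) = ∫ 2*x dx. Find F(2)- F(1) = 3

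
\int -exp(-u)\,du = exp(-u) + C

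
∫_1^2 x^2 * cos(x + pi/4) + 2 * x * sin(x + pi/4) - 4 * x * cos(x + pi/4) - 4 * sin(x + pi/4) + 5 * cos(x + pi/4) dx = -2*sin(pi/4 + 1) + sin(pi/4 + 2)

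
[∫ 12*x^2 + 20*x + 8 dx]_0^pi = -2 + (1 + pi)^2*(2 + 4*pi)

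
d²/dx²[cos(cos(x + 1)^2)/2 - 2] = -sin(x + 1)^2*sin(cos(x + 1)^2) - 2*sin(x + 1)^2*cos(x + 1)^2*cos(cos(x + 1)^2) + sin(cos(x + 1)^2)*cos(x + 1)^2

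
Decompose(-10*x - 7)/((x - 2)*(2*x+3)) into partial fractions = -16/(7*(2*x + 3)) - 27/(7*(x - 2))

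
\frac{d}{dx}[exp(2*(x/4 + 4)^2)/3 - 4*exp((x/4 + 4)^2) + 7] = -x*exp(x^2/16 + 2*x + 16)/2 + x*exp(x^2/8 + 4*x + 32)/12 - 8*exp(x^2/16 + 2*x + 16) + 4*exp(x^2/8 + 4*x + 32)/3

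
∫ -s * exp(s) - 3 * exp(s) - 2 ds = -(s + 2)*(exp(s) + 2) + C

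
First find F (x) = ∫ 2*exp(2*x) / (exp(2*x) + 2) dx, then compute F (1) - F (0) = -log(3) + log(2 + exp(2))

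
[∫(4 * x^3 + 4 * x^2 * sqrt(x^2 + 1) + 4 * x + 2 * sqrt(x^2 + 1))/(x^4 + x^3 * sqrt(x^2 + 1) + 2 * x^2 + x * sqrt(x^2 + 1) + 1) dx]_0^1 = log(2) + 2*log(1 + sqrt(2))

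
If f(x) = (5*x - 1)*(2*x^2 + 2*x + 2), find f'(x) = 30*x^2 + 16*x + 8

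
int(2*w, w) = w^2 + C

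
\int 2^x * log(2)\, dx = 2^x + C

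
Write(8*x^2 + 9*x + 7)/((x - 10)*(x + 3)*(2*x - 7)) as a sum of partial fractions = -42/(13*(2*x - 7)) + 4/(13*(x + 3)) + 69/(13*(x - 10))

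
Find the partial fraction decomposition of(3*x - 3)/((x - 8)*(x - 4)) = -9/(4*(x - 4)) + 21/(4*(x - 8))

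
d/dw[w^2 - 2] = 2*w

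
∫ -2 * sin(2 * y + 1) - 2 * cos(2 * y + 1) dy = -sin(2*y + 1) + cos(2*y + 1) + C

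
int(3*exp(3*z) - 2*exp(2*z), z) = (exp(z) - 1)*exp(2*z) + C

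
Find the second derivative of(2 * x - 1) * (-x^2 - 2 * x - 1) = -12*x - 6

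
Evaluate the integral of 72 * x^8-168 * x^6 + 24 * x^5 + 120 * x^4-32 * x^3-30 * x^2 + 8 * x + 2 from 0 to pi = -2*pi^3 + 2*pi + (-2*pi + 2*pi^3)^2 + (-2*pi + 2*pi^3)^3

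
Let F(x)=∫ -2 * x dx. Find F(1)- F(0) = -1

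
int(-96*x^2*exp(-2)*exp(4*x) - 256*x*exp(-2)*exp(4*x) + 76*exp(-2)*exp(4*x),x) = -4*(2*x - 1)*(3*x + 8)*exp(4*x - 2) + C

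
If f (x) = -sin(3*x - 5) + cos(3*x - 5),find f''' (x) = 27*sqrt(2)*cos(-3*x + pi/4 + 5)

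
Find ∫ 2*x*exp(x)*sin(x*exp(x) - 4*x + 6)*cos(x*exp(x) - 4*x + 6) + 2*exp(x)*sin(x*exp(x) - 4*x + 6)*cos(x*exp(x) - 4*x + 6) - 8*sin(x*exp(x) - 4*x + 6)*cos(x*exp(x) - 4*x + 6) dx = sin(x*exp(x) - 4*x + 6)^2 + C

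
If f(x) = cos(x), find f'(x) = -sin(x)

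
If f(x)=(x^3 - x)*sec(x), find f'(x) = (x^3*sin(x)/cos(x) + 3*x^2 - x*sin(x)/cos(x) - 1)/cos(x)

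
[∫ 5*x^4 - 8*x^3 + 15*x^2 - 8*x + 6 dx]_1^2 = 30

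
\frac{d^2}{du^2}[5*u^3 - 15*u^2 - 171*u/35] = 30*u - 30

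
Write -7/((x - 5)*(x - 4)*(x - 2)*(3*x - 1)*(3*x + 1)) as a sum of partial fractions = -27/(416*(3*x + 1)) + 27/(220*(3*x - 1)) - 1/(30*(x - 2)) + 7/(286*(x - 4)) - 1/(96*(x - 5))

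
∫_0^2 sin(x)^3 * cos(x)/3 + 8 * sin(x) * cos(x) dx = cos(8)/96 - 49*cos(4)/24 + 65/32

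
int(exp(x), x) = exp(x) + C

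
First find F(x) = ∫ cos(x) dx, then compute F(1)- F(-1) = 2*sin(1)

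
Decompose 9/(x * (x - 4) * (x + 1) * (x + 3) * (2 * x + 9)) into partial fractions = 16/(357*(2*x + 9)) - 1/(14*(x + 3)) + 9/(70*(x + 1)) + 9/(2380*(x - 4)) - 1/(12*x)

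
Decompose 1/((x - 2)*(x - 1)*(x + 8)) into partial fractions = 1/(90*(x + 8)) - 1/(9*(x - 1)) + 1/(10*(x - 2))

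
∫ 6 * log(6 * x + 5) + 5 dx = -x + (6*x + 5)*log(6*x + 5) + C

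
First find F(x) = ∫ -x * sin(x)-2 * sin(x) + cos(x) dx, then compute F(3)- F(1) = 5*cos(3) - 3*cos(1)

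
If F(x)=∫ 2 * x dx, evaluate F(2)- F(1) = 3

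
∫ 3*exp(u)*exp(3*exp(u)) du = exp(3*exp(u)) + C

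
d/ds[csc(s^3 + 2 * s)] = -2*(3*s^2 + 2)*cos(s*(s^2 + 2))/(1 - cos(2*s*(s^2 + 2)))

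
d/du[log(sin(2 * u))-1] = 2/tan(2*u)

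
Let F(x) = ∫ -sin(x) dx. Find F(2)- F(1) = -cos(1) + cos(2)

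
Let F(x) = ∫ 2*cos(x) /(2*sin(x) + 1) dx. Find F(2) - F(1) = -log(1 + 2*sin(1)) + log(1 + 2*sin(2))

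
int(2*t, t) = t^2 + C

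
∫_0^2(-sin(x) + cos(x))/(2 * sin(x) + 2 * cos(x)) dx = log(cos(2) + sin(2))/2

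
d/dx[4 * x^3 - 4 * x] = 12*x^2 - 4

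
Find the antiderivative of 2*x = x^2 + C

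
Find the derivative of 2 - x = -1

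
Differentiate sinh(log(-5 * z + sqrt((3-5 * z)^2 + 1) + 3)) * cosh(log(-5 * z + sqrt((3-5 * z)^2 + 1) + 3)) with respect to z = -5*(-5*z + sqrt(5)*sqrt(5*z^2 - 6*z + 2) + 3)*cosh(2*log(-5*z + sqrt(5)*sqrt(5*z^2 - 6*z + 2) + 3))/(25*z^2 - 5*z*sqrt(25*z^2 - 30*z + 10) - 30*z + 3*sqrt(25*z^2 - 30*z + 10) + 10)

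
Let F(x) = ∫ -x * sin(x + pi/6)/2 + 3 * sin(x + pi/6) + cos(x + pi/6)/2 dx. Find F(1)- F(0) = -5*cos(pi/6 + 1)/2 + 3*sqrt(3)/2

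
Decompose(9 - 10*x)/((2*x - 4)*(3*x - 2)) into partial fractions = -7/(8*(3*x - 2)) - 11/(8*(x - 2))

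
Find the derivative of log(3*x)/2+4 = 1/(2*x)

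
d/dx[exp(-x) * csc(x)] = (-cot(x)*csc(x) - csc(x))*exp(-x)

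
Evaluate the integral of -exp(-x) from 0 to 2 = -1 + exp(-2)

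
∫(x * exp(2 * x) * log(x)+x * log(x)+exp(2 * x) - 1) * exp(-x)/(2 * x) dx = log(x)*sinh(x) + C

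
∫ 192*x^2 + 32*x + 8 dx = 64*x^3 + 16*x^2 + 8*x + C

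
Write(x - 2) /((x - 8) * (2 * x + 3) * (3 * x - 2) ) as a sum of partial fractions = 6/(143*(3*x - 2)) - 14/(247*(2*x + 3)) + 3/(209*(x - 8))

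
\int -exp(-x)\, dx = exp(-x) + C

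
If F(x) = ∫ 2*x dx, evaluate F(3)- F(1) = 8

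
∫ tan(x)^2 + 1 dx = tan(x) + C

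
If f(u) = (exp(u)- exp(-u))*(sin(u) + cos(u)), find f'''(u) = -4*(exp(2*u)*sin(u) + cos(u))*exp(-u)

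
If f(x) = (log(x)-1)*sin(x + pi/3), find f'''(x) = (-x^3*log(x)*cos(x + pi/3) + x^3*cos(x + pi/3) - 3*x^2*sin(x + pi/3) - 3*x*cos(x + pi/3) + 2*sin(x + pi/3))/x^3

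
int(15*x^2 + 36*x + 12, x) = 5*x^3 + 18*x^2 + 12*x + C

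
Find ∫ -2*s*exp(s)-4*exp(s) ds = 2*(-s - 1)*exp(s) + C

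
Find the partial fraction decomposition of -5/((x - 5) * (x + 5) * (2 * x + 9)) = 20/(19*(2*x + 9)) - 1/(2*(x + 5)) - 1/(38*(x - 5))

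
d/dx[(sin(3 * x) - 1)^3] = 9*(sin(3*x) - 1)^2*cos(3*x)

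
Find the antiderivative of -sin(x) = cos(x) + C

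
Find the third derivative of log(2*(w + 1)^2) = 4/(w^3 + 3*w^2 + 3*w + 1)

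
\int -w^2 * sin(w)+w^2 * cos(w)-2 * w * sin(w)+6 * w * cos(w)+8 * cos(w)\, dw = sqrt(2)*(w + 2)^2*sin(w + pi/4) + C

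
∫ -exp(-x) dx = exp(-x) + C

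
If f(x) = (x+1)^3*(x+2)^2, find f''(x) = 20*x^3 + 84*x^2 + 114*x + 50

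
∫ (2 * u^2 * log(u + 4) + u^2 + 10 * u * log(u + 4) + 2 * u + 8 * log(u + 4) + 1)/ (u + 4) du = (u + 1)^2*log(u + 4) + C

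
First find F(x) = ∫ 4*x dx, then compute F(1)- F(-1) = 0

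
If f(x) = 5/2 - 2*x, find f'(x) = -2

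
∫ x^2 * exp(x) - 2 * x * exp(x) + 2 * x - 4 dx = (x - 2)^2*(exp(x) + 1) + C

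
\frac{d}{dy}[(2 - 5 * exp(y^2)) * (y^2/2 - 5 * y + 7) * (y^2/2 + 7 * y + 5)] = -5*y^5*exp(y^2)/2 - 10*y^4*exp(y^2) + 285*y^3*exp(y^2) + 2*y^3 - 255*y^2*exp(y^2) + 6*y^2 - 60*y*exp(y^2) - 116*y - 120*exp(y^2) + 48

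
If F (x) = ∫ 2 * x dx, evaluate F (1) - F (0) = 1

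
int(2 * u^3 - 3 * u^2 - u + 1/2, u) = u^4/2 - u^3 - u^2/2 + u/2 + C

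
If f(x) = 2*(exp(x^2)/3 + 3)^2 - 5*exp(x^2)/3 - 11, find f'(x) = 8*x*exp(2*x^2)/9 + 14*x*exp(x^2)/3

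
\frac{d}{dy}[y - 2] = 1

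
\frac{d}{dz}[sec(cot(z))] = -sin(1/tan(z))/(sin(z)^2*cos(1/tan(z))^2)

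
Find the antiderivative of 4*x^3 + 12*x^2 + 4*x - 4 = x^4 + 4*x^3 + 2*x^2 - 4*x + C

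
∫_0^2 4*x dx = 8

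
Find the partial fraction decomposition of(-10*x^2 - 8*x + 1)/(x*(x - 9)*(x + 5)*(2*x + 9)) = -1324/(243*(2*x + 9)) + 209/(70*(x + 5)) - 881/(3402*(x - 9)) - 1/(405*x)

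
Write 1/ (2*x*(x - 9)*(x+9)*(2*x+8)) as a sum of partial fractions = -1/(3240*(x + 9)) + 1/(1040*(x + 4)) + 1/(8424*(x - 9)) - 1/(1296*x)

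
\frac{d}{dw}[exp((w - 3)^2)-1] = 2*w*exp(w^2 - 6*w + 9) - 6*exp(w^2 - 6*w + 9)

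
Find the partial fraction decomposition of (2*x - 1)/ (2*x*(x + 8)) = 17/(16*(x + 8)) - 1/(16*x)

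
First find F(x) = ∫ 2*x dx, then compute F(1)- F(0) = 1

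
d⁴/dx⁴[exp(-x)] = exp(-x)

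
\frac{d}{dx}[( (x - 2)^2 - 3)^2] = 4*x^3 - 24*x^2 + 36*x - 8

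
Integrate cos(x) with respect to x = sin(x) + C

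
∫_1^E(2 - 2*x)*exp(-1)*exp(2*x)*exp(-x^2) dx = -1 + exp(-(-1 + E)^2)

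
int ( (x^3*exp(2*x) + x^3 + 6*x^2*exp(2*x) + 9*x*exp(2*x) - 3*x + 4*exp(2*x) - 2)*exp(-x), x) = 2*(x + 1)^3*sinh(x) + C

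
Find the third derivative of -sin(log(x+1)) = -(3*sin(log(x + 1)) + cos(log(x + 1)))/(x^3 + 3*x^2 + 3*x + 1)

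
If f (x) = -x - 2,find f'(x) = -1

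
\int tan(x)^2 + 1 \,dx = tan(x) + C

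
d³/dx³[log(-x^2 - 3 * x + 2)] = (4*x^3 + 18*x^2 + 78*x + 90)/(x^6 + 9*x^5 + 21*x^4 - 9*x^3 - 42*x^2 + 36*x - 8)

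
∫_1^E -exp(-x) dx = -exp(-1) + exp(-E)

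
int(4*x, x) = 2*x^2 + C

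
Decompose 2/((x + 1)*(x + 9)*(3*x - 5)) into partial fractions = 9/(128*(3*x - 5)) + 1/(128*(x + 9)) - 1/(32*(x + 1))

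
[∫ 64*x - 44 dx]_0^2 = 40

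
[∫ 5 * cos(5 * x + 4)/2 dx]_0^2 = -sin(4)/2 + sin(14)/2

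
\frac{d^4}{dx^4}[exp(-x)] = exp(-x)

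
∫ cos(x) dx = sin(x) + C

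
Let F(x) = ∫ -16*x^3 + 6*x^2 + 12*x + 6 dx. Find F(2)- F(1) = -22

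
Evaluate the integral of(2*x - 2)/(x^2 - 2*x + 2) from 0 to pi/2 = -log(2) + log((-1 + pi/2)^2 + 1)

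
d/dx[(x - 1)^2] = 2*x - 2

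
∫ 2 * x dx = x^2 + C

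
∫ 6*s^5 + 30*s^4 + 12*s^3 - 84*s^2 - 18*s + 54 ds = s^6 + 6*s^5 + 3*s^4 - 28*s^3 - 9*s^2 + 54*s + C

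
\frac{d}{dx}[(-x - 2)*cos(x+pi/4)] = x*sin(x + pi/4) + 2*sin(x + pi/4) - cos(x + pi/4)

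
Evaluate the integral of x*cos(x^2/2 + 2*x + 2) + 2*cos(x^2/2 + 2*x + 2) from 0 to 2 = -sin(2) + sin(8)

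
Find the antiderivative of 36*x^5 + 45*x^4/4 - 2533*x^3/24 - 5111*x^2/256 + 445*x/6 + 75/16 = 6*x^6 + 9*x^5/4 - 2533*x^4/96 - 5111*x^3/768 + 445*x^2/12 + 75*x/16 + C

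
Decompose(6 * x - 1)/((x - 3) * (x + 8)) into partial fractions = 49/(11*(x + 8)) + 17/(11*(x - 3))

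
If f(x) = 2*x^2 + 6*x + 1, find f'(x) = 4*x + 6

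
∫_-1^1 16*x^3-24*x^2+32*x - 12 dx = -40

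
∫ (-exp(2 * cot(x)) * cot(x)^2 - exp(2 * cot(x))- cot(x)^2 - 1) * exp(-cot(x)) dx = exp(cot(x)) - exp(-cot(x)) + C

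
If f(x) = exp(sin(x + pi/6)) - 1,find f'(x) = exp(sin(x + pi/6))*cos(x + pi/6)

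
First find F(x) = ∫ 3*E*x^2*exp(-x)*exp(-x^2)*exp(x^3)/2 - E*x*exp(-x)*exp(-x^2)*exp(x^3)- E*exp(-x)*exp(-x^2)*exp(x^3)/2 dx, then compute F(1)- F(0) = 1/2 - E/2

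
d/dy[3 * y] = 3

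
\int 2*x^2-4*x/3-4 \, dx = 2*x^3/3 - 2*x^2/3 - 4*x + C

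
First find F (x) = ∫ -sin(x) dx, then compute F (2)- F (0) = -1 + cos(2)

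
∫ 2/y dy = 2*log(-2*y) + C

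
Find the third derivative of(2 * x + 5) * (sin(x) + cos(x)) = 2*x*sin(x) - 2*x*cos(x) - sin(x) - 11*cos(x)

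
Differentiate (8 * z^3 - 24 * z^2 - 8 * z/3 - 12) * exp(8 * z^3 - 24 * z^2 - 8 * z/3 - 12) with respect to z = (1728*z^5 - 8640*z^4 + 9600*z^3 - 648*z^2 + 4816*z + 264)*exp(8*z^3 - 24*z^2 - 8*z/3 - 12)/9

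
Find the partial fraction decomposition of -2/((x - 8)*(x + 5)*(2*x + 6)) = -1/(26*(x + 5)) + 1/(22*(x + 3)) - 1/(143*(x - 8))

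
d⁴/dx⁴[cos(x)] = cos(x)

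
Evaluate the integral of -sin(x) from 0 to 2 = -1 + cos(2)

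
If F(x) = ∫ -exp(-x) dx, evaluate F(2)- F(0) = -1 + exp(-2)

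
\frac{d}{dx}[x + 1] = 1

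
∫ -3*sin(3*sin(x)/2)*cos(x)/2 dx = cos(3*sin(x)/2) + C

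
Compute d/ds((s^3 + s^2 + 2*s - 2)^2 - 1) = 6*s^5 + 10*s^4 + 20*s^3 - 8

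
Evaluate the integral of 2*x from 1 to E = -1 + exp(2)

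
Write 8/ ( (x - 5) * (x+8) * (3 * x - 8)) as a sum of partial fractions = -9/(28*(3*x - 8)) + 1/(52*(x + 8)) + 8/(91*(x - 5))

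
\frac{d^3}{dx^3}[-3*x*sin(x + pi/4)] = 3*x*cos(x + pi/4) + 9*sin(x + pi/4)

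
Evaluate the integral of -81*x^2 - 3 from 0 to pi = -27*pi^3 - 3*pi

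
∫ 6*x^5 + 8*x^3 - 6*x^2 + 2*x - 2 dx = x^6 + 2*x^4 - 2*x^3 + x^2 - 2*x + C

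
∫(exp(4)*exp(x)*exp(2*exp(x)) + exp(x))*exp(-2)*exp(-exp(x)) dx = 2*sinh(exp(x) + 2) + C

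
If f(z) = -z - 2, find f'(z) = -1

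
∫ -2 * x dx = -x^2 + C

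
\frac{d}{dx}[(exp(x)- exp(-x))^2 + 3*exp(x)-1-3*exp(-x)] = (2*exp(4*x) + 3*exp(3*x) + 3*exp(x) - 2)*exp(-2*x)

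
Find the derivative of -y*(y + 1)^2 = -3*y^2 - 4*y - 1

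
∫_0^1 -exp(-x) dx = -1 + exp(-1)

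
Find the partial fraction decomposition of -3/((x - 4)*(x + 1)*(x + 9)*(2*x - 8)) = 3/(2704*(x + 9)) - 3/(400*(x + 1)) + 27/(4225*(x - 4)) - 3/(130*(x - 4)^2)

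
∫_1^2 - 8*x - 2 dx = -14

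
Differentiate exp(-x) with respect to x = -exp(-x)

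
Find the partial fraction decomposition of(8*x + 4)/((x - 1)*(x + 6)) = 44/(7*(x + 6)) + 12/(7*(x - 1))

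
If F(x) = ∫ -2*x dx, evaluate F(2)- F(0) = -4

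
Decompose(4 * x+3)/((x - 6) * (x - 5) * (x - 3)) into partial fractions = 5/(2*(x - 3)) - 23/(2*(x - 5)) + 9/(x - 6)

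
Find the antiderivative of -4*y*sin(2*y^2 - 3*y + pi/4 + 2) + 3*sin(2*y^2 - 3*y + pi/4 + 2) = cos(2*y^2 - 3*y + pi/4 + 2) + C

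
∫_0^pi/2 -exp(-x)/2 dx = -1/2 + exp(-pi/2)/2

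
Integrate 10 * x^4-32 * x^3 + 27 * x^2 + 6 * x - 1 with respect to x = 2*x^5 - 8*x^4 + 9*x^3 + 3*x^2 - x + C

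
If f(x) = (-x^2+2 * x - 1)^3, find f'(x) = -6*x^5 + 30*x^4 - 60*x^3 + 60*x^2 - 30*x + 6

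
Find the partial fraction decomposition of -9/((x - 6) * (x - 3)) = 3/(x - 3) - 3/(x - 6)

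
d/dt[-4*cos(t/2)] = 2*sin(t/2)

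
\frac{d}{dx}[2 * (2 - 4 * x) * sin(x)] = -8*x*cos(x) - 8*sin(x) + 4*cos(x)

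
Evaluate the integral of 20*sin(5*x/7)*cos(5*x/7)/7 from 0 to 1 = 1 - cos(10/7)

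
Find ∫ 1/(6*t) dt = log(t)/6 + C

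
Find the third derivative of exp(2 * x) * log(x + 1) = (8*x^3*exp(2*x)*log(x + 1) + 24*x^2*exp(2*x)*log(x + 1) + 12*x^2*exp(2*x) + 24*x*exp(2*x)*log(x + 1) + 18*x*exp(2*x) + 8*exp(2*x)*log(x + 1) + 8*exp(2*x))/(x^3 + 3*x^2 + 3*x + 1)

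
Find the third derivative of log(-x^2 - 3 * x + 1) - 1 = (4*x^3 + 18*x^2 + 66*x + 72)/(x^6 + 9*x^5 + 24*x^4 + 9*x^3 - 24*x^2 + 9*x - 1)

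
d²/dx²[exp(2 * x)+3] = 4*exp(2*x)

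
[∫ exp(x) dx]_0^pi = -1 + exp(pi)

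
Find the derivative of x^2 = 2*x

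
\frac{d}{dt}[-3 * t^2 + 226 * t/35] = 226/35 - 6*t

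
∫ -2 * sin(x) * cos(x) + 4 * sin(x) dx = (cos(x) - 2)^2 + C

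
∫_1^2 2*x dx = 3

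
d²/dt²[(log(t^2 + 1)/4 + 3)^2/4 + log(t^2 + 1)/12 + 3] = (-3*t^2*log(t^2 + 1) - 38*t^2 + 3*log(t^2 + 1) + 44)/(48*t^4 + 96*t^2 + 48)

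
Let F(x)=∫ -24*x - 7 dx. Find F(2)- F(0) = -62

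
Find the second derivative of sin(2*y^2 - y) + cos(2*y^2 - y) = -16*sqrt(2)*y^2*cos(-2*y^2 + y + pi/4) + 8*sqrt(2)*y*cos(-2*y^2 + y + pi/4) - 5*sin(y*(2*y - 1)) + 3*cos(y*(2*y - 1))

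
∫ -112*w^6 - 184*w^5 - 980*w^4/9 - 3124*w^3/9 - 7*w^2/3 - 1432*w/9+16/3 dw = -16*w^7 - 92*w^6/3 - 196*w^5/9 - 781*w^4/9 - 7*w^3/9 - 716*w^2/9 + 16*w/3 + C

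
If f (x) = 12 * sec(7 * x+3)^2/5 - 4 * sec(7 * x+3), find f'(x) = 168*tan(7*x + 3)*sec(7*x + 3)^2/5 - 28*tan(7*x + 3)*sec(7*x + 3)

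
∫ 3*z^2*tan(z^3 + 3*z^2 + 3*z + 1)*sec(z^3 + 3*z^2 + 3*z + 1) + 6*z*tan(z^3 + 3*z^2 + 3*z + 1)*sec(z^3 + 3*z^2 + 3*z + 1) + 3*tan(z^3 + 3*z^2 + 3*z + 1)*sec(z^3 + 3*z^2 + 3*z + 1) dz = sec((z + 1)^3) + C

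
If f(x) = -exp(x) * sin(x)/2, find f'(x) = -sqrt(2)*exp(x)*sin(x + pi/4)/2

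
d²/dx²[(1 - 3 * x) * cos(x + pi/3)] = 3*x*cos(x + pi/3) + 6*sin(x + pi/3) - cos(x + pi/3)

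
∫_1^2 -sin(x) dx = -cos(1) + cos(2)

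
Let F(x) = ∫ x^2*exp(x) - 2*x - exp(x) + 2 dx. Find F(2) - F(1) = -1 + exp(2)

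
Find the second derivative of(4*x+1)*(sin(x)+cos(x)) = -4*x*sin(x) - 4*x*cos(x) - 9*sin(x) + 7*cos(x)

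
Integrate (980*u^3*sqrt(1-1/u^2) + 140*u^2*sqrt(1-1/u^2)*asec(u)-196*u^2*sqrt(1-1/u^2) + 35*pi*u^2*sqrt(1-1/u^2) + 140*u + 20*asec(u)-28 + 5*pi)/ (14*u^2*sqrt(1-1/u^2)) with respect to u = -14*u + 5*(28*u + 4*asec(u) + pi)^2/112 - 2*asec(u) + C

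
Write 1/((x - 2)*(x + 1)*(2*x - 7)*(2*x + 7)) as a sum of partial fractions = -2/(385*(2*x + 7)) + 2/(189*(2*x - 7)) + 1/(135*(x + 1)) - 1/(99*(x - 2))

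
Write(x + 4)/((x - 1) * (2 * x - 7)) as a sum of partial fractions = 3/(2*x - 7) - 1/(x - 1)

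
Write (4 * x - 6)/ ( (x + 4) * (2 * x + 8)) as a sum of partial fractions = 2/(x + 4) - 11/(x + 4)^2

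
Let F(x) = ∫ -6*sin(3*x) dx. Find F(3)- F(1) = 2*cos(9) - 2*cos(3)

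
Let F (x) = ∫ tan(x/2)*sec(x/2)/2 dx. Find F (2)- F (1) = -sec(1/2) + sec(1)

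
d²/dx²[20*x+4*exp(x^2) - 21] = 16*x^2*exp(x^2) + 8*exp(x^2)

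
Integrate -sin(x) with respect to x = cos(x) + C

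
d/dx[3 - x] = -1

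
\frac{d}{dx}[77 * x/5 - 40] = 77/5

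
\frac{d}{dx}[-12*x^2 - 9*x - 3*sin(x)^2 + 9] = -24*x - 3*sin(2*x) - 9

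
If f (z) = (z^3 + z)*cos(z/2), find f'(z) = -z^3*sin(z/2)/2 + 3*z^2*cos(z/2) - z*sin(z/2)/2 + cos(z/2)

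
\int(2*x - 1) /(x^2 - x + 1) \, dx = log(2*x^2 - 2*x + 2) + C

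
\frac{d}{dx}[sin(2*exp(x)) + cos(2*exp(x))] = 2*sqrt(2)*exp(x)*cos(2*exp(x) + pi/4)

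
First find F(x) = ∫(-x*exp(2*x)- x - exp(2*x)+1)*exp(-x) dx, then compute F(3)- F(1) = -3*exp(3) - exp(-1) + 3*exp(-3) + E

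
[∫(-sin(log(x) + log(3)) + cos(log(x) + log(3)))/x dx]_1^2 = sqrt(2)*(-sin(pi/4 + log(3)) + sin(pi/4 + log(6)))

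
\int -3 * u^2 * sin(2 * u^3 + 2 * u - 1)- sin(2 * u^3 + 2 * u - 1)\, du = cos(2*u^3 + 2*u - 1)/2 + C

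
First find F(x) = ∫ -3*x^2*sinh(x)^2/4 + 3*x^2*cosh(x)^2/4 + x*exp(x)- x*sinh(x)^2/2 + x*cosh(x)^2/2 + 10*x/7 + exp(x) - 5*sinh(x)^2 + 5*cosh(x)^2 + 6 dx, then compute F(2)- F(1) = -E + 2*exp(2) + 219/14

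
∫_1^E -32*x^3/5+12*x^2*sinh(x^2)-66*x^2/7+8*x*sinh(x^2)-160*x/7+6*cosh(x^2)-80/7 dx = -(5 + 5*E + 4*exp(2))*(2*E/7 + 2 + 2*exp(2)/5) - 10*cosh(1) + 188/5 + (4 + 6*E)*cosh(exp(2))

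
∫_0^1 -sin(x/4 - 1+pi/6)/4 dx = -sin(1 + pi/3) + sin(3/4 + pi/3)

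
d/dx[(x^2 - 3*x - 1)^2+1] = 4*x^3 - 18*x^2 + 14*x + 6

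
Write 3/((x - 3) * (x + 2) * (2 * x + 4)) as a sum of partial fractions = -3/(50*(x + 2)) - 3/(10*(x + 2)^2) + 3/(50*(x - 3))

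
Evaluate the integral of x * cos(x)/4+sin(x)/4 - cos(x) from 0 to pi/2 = -1 + pi/8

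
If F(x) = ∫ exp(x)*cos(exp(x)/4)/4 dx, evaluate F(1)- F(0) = -sin(1/4) + sin(E/4)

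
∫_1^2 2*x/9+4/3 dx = 5/3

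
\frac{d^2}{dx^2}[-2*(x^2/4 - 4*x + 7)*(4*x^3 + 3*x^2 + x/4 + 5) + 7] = -40*x^3 + 366*x^2 - 771*x/4 - 85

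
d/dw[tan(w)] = cos(w)^(-2)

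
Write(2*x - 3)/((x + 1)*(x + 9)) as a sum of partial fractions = 21/(8*(x + 9)) - 5/(8*(x + 1))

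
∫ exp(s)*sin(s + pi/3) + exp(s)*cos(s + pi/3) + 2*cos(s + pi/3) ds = (exp(s) + 2)*sin(s + pi/3) + C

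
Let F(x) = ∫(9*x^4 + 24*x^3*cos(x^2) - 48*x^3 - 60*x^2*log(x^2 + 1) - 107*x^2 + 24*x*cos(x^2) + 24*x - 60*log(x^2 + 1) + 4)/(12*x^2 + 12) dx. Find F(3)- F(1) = -12*log(10) - 53/6 - sin(1) + sin(9) + 2*log(2)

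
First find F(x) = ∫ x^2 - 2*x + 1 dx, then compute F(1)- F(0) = 1/3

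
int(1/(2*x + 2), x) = log(x + 1)/2 + C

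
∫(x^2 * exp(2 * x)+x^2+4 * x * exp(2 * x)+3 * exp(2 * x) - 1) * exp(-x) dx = 2*(x + 1)^2*sinh(x) + C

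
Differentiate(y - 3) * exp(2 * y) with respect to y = 2*y*exp(2*y) - 5*exp(2*y)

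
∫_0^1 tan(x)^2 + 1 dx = tan(1)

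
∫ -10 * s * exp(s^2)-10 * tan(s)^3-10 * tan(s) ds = -5*exp(s^2) - 5*tan(s)^2 + C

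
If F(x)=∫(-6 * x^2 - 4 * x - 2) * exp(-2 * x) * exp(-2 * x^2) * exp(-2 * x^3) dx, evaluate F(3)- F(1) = -exp(-6) + exp(-78)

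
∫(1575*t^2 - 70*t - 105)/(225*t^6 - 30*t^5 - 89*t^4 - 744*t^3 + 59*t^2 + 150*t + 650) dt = 7*acot(-3*t^3 + t^2/5 + 3*t/5 + 5) + C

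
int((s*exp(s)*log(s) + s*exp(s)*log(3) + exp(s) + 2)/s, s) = (exp(s) + 2)*log(3*s) + C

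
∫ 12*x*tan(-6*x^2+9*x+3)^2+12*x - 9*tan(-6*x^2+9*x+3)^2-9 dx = -tan(-6*x^2 + 9*x + 3) + C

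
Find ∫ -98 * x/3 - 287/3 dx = -49*x^2/3 - 287*x/3 + C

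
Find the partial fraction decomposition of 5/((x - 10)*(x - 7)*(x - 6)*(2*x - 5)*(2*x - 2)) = -8/(567*(2*x - 5)) + 1/(324*(x - 1)) + 1/(56*(x - 6)) - 5/(324*(x - 7)) + 1/(648*(x - 10))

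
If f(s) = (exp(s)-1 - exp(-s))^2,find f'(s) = (2*exp(4*s) - 2*exp(3*s) - 2*exp(s) - 2)*exp(-2*s)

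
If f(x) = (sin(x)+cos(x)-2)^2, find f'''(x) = -8*cos(2*x) + 4*sqrt(2)*cos(x + pi/4)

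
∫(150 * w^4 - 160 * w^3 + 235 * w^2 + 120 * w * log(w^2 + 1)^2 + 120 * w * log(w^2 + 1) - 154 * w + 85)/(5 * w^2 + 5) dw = 10*w^3 - 16*w^2 + 17*w + 4*log(w^2 + 1)^3 + 6*log(w^2 + 1)^2 + 3*log(w^2 + 1)/5 + C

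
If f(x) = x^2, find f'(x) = 2*x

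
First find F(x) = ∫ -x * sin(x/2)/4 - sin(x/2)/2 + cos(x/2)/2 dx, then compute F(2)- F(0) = -1 + 2*cos(1)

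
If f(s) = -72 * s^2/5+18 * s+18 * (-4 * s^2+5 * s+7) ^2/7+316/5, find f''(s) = 3456*s^2/7 - 4320*s/7 - 6588/35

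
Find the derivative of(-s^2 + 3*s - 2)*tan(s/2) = -s^2/(2*cos(s/2)^2) - 2*s*tan(s/2) + 3*s/(2*cos(s/2)^2) + 3*tan(s/2) - 1/cos(s/2)^2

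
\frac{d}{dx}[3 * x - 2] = 3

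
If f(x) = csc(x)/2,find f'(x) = -cot(x)*csc(x)/2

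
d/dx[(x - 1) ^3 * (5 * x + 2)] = 20*x^3 - 39*x^2 + 18*x + 1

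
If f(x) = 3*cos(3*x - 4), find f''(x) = -27*cos(3*x - 4)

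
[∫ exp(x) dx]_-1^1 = E - exp(-1)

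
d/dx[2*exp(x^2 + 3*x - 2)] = 4*x*exp(x^2 + 3*x - 2) + 6*exp(x^2 + 3*x - 2)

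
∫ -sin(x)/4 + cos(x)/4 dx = sqrt(2)*sin(x + pi/4)/4 + C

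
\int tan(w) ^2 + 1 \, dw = tan(w) + C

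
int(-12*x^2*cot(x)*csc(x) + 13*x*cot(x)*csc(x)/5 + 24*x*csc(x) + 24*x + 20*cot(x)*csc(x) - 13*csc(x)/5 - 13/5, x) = (csc(x) + 1)*(12*x^2 - 13*x/5 - 20) + C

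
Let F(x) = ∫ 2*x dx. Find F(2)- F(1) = 3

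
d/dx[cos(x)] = -sin(x)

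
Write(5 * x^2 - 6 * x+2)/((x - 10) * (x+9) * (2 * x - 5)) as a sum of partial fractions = -73/(345*(2*x - 5)) + 461/(437*(x + 9)) + 442/(285*(x - 10))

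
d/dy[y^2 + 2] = 2*y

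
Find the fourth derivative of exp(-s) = exp(-s)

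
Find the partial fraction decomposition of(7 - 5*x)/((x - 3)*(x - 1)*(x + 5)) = 2/(3*(x + 5)) - 1/(6*(x - 1)) - 1/(2*(x - 3))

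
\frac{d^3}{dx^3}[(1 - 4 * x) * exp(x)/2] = -2*x*exp(x) - 11*exp(x)/2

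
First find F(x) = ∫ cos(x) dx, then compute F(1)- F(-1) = 2*sin(1)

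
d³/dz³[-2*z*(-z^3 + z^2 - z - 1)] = 48*z - 12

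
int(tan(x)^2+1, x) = tan(x) + C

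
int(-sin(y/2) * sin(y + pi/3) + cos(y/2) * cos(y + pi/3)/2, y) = sin(y/2)*cos(y + pi/3) + C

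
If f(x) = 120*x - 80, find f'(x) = 120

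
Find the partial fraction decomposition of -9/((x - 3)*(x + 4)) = 9/(7*(x + 4)) - 9/(7*(x - 3))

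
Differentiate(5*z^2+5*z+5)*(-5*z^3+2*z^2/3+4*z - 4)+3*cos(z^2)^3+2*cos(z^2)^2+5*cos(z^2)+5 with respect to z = z*(-125*z^3 - 260*z^2/3 - 5*z - 29*sin(z^2)/2 - 4*sin(2*z^2) - 9*sin(3*z^2)/2 + 20/3)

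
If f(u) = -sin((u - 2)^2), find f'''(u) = 8*u^3*cos(u^2 - 4*u + 4) - 48*u^2*cos(u^2 - 4*u + 4) + 12*u*sin(u^2 - 4*u + 4) + 96*u*cos(u^2 - 4*u + 4) - 24*sin(u^2 - 4*u + 4) - 64*cos(u^2 - 4*u + 4)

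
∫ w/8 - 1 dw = w^2/16 - w + C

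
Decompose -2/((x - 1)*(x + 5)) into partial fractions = 1/(3*(x + 5)) - 1/(3*(x - 1))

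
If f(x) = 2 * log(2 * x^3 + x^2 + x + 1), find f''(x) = (-24*x^4 - 16*x^3 - 4*x^2 + 20*x + 2)/(4*x^6 + 4*x^5 + 5*x^4 + 6*x^3 + 3*x^2 + 2*x + 1)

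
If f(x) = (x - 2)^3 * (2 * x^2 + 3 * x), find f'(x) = 10*x^4 - 36*x^3 + 18*x^2 + 40*x - 24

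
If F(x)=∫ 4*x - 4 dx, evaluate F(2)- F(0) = 0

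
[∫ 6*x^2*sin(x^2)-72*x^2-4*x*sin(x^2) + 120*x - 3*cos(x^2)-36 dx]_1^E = -3*(-2 + 2*E)^3 - 3*(-2 + 2*E)^2 - 12 + (2 - 3*E)*cos(exp(2)) + cos(1) + 12*E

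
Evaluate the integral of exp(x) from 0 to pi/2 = -1 + exp(pi/2)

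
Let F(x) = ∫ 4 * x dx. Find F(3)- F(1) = 16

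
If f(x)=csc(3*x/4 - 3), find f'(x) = -3*cot(3*x/4 - 3)*csc(3*x/4 - 3)/4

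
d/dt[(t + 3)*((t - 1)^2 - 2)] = 3*t^2 + 2*t - 7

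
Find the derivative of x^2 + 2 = 2*x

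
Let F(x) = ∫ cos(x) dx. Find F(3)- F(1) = -sin(1) + sin(3)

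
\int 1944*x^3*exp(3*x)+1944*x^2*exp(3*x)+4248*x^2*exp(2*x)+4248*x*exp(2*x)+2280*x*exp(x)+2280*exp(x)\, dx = 12*x*(54*x^2*exp(2*x) + 177*x*exp(x) + 190)*exp(x) + C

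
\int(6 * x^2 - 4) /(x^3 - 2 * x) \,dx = 2*log(x*(x^2 - 2)) + C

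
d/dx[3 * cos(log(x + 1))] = -3*sin(log(x + 1))/(x + 1)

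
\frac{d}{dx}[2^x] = 2^x*log(2)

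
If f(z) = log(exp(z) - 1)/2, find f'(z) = exp(z)/(2*exp(z) - 2)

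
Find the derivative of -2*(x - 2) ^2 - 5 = 8 - 4*x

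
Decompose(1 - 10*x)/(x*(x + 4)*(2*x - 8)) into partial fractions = 41/(64*(x + 4)) - 39/(64*(x - 4)) - 1/(32*x)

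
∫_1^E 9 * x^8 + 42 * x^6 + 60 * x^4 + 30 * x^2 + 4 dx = -33 + 4*E + 2*exp(3) + (2*E + exp(3))^3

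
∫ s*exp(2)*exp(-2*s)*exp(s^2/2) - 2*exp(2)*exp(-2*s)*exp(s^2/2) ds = exp((s - 2)^2/2) + C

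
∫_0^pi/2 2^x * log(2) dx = -1 + 2^(pi/2)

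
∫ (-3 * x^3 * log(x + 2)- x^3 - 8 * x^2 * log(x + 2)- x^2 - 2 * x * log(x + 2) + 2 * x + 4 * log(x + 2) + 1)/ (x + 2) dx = (-x^3 - x^2 + 2*x + 1)*log(x + 2) + C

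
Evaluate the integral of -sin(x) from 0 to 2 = -1 + cos(2)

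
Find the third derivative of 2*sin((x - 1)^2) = -16*x^3*cos(x^2 - 2*x + 1) + 48*x^2*cos(x^2 - 2*x + 1) - 24*x*sin(x^2 - 2*x + 1) - 48*x*cos(x^2 - 2*x + 1) + 24*sin(x^2 - 2*x + 1) + 16*cos(x^2 - 2*x + 1)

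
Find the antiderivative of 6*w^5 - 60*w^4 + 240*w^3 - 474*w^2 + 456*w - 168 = w^6 - 12*w^5 + 60*w^4 - 158*w^3 + 228*w^2 - 168*w + C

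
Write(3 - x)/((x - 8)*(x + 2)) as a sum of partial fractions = -1/(2*(x + 2)) - 1/(2*(x - 8))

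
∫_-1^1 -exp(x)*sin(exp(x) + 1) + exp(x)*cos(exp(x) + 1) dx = -sin(exp(-1) + 1) + cos(1 + E) + sin(1 + E) - cos(exp(-1) + 1)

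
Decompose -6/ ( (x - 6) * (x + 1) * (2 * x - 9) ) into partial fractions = 8/(11*(2*x - 9)) - 6/(77*(x + 1)) - 2/(7*(x - 6))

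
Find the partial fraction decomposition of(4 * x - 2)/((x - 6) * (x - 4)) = -7/(x - 4) + 11/(x - 6)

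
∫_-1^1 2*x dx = 0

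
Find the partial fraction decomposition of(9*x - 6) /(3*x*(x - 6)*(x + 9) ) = -29/(135*(x + 9)) + 8/(45*(x - 6)) + 1/(27*x)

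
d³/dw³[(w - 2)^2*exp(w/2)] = w^2*exp(w/2)/8 + w*exp(w/2) + exp(w/2)/2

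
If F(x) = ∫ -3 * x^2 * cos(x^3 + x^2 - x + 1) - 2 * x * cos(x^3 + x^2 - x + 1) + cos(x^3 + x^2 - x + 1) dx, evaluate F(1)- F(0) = -sin(2) + sin(1)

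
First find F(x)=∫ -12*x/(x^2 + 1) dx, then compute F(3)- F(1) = -6*log(10) + 6*log(2)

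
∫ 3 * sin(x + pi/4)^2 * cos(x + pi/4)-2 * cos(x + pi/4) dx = (sin(2*x) - 3)*sin(x + pi/4)/2 + C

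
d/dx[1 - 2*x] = -2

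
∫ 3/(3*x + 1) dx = log(-3*x - 1) + C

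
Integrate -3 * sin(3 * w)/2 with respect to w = cos(3*w)/2 + C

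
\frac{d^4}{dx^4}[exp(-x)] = exp(-x)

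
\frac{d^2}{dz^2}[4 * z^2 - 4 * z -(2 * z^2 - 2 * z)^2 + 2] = -48*z^2 + 48*z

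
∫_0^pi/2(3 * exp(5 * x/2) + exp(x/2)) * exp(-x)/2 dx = (-exp(-pi/2) + exp(pi/2))*exp(pi/4)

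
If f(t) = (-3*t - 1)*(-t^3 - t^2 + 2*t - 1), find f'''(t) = 72*t + 24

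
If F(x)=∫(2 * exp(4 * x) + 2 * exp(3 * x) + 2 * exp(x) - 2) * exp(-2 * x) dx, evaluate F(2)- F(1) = -(-exp(-1) + 1 + E)^2 + (-exp(-2) + 1 + exp(2))^2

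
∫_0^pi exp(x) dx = -1 + exp(pi)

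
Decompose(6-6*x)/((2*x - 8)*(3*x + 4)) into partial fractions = -21/(16*(3*x + 4)) - 9/(16*(x - 4))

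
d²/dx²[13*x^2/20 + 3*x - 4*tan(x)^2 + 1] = -24*tan(x)^4 - 32*tan(x)^2 - 67/10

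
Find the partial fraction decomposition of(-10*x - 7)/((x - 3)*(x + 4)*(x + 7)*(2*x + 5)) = -16/(33*(2*x + 5)) - 7/(30*(x + 7)) + 11/(21*(x + 4)) - 37/(770*(x - 3))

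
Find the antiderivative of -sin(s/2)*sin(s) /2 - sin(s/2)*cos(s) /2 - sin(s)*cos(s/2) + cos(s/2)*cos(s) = sqrt(2)*sin(s + pi/4)*cos(s/2) + C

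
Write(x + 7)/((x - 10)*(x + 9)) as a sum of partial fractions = 2/(19*(x + 9)) + 17/(19*(x - 10))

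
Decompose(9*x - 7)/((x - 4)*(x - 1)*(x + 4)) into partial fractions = -43/(40*(x + 4)) - 2/(15*(x - 1)) + 29/(24*(x - 4))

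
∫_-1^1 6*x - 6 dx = -12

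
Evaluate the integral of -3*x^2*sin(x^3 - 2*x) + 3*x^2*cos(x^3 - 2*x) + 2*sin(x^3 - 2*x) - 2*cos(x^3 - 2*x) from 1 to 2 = sin(4) + cos(4) - cos(1) + sin(1)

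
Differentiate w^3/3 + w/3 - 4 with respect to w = w^2 + 1/3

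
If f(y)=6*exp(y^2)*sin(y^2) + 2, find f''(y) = 12*(4*y^2*cos(y^2) + sqrt(2)*sin(y^2 + pi/4))*exp(y^2)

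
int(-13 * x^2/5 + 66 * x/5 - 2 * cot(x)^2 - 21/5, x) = -13*x^3/15 + 33*x^2/5 - 11*x/5 + 2/tan(x) + C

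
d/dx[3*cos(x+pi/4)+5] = -3*sin(x + pi/4)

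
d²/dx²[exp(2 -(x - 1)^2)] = (4*x^2 - 8*x + 2)*exp(-x^2 + 2*x + 1)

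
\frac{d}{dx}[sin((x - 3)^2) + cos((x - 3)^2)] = -2*x*sin(x^2 - 6*x + 9) + 2*x*cos(x^2 - 6*x + 9) + 6*sin(x^2 - 6*x + 9) - 6*cos(x^2 - 6*x + 9)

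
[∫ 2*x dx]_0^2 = 4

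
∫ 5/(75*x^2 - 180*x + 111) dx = -acot(5*x - 6)/3 + C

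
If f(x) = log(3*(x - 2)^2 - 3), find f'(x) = (2*x - 4)/(x^2 - 4*x + 3)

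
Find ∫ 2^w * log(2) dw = 2^w + C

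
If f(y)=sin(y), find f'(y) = cos(y)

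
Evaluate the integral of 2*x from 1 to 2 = 3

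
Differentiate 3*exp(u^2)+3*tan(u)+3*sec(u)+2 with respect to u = 6*u*exp(u^2) + 3*sin(u)/cos(u)^2 + 3/cos(u)^2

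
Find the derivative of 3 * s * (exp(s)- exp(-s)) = (3*s*exp(2*s) + 3*s + 3*exp(2*s) - 3)*exp(-s)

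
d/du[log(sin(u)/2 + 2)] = cos(u)/(sin(u) + 4)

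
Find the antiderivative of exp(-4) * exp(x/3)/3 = exp(x/3 - 4) + C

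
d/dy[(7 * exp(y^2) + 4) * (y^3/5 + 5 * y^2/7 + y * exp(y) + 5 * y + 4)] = 14*y^4*exp(y^2)/5 + 10*y^3*exp(y^2) + 371*y^2*exp(y^2)/5 + 14*y^2*exp(y^2 + y) + 12*y^2/5 + 4*y*exp(y) + 66*y*exp(y^2) + 7*y*exp(y^2 + y) + 40*y/7 + 4*exp(y) + 35*exp(y^2) + 7*exp(y^2 + y) + 20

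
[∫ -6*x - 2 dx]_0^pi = (-4 + 3*pi)*(-pi - 2) - 8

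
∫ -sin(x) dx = cos(x) + C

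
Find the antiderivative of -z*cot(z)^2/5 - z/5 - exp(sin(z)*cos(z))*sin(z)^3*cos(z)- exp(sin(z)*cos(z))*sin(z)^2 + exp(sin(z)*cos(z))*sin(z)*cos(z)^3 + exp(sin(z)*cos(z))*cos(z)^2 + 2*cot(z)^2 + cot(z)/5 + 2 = (z/5 - 2)*cot(z) + exp(sin(2*z)/2)*sin(2*z)/2 + C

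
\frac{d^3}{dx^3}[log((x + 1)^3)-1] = 6/(x^3 + 3*x^2 + 3*x + 1)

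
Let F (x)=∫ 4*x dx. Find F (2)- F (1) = 6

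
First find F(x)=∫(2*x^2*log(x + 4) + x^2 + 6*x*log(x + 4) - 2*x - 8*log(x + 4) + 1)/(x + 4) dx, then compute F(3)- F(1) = 4*log(7)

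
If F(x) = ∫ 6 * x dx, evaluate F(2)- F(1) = 9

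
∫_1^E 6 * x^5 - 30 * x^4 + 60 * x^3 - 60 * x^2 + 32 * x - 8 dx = (-1 + E)^2 + (-1 + E)^6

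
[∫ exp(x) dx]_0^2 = -1 + exp(2)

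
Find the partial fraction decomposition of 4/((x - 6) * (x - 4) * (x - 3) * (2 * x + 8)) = -1/(280*(x + 4)) + 2/(21*(x - 3)) - 1/(8*(x - 4)) + 1/(30*(x - 6))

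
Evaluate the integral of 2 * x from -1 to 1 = 0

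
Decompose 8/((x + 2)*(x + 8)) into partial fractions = -4/(3*(x + 8)) + 4/(3*(x + 2))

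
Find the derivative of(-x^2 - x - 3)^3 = -6*x^5 - 15*x^4 - 48*x^3 - 57*x^2 - 72*x - 27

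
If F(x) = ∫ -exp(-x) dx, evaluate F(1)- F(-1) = -E + exp(-1)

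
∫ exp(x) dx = exp(x) + C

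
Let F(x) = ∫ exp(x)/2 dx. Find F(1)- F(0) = -1/2 + E/2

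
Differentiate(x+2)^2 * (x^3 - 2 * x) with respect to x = 5*x^4 + 16*x^3 + 6*x^2 - 16*x - 8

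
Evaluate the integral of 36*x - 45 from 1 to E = -9*E + 9 + 2*(-3 + 3*E)^2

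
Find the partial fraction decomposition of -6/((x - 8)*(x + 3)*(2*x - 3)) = 8/(39*(2*x - 3)) - 2/(33*(x + 3)) - 6/(143*(x - 8))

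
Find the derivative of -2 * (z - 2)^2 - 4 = 8 - 4*z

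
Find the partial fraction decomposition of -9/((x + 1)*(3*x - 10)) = -27/(13*(3*x - 10)) + 9/(13*(x + 1))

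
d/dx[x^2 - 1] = 2*x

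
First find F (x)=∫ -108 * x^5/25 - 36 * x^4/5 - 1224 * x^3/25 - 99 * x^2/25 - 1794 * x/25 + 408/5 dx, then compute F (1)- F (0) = 30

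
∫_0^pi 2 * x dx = pi^2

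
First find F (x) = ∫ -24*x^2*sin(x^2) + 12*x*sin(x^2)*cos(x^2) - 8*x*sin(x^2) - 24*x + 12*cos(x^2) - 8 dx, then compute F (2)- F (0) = -68 + 28*cos(4) + 3*sin(4)^2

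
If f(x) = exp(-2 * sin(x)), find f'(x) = -2*exp(-2*sin(x))*cos(x)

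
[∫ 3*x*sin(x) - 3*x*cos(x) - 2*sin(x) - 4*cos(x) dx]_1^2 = -7*sin(2) + 4*cos(1) - 7*cos(2) + 4*sin(1)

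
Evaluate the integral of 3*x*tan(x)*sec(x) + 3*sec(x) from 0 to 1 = 3*sec(1)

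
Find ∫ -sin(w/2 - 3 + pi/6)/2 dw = cos(w/2 - 3 + pi/6) + C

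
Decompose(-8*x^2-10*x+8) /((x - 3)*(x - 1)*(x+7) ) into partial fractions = -157/(40*(x + 7)) + 5/(8*(x - 1)) - 47/(10*(x - 3))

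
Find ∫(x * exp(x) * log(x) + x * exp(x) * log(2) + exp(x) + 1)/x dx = (exp(x) + 1)*log(2*x) + C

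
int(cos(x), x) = sin(x) + C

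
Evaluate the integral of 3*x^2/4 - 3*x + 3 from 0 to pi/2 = (-2 + pi/2)^3/4 + 2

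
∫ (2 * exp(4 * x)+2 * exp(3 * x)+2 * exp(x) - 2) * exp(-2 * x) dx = (exp(2*x) + exp(x) - 1)^2*exp(-2*x) + C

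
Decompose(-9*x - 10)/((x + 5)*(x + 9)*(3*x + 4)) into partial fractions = 18/(253*(3*x + 4)) + 71/(92*(x + 9)) - 35/(44*(x + 5))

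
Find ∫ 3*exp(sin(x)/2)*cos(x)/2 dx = 3*exp(sin(x)/2) + C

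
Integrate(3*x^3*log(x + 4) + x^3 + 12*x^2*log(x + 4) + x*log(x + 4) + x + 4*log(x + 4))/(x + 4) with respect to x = x*(x^2 + 1)*log(x + 4) + C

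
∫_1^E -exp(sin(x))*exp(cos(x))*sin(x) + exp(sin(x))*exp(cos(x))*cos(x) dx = -exp(cos(1) + sin(1)) + exp(cos(E) + sin(E))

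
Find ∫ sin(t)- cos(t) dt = -sqrt(2)*sin(t + pi/4) + C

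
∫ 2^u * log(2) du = 2^u + C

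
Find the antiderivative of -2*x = -x^2 + C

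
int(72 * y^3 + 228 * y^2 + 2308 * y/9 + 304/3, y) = 18*y^4 + 76*y^3 + 1154*y^2/9 + 304*y/3 + C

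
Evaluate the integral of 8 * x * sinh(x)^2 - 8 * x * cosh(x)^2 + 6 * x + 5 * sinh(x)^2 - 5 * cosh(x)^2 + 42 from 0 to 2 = 70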